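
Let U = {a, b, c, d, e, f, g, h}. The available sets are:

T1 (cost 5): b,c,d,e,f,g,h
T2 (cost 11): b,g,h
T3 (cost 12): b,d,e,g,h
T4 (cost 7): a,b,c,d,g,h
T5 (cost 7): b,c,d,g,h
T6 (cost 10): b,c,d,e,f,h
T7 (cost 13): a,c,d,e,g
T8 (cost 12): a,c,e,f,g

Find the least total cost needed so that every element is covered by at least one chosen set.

12

T1, T4 cover every element at cost 5 + 7 = 12.
Any cover uses at least 2 sets; among all covering selections none totals below 12.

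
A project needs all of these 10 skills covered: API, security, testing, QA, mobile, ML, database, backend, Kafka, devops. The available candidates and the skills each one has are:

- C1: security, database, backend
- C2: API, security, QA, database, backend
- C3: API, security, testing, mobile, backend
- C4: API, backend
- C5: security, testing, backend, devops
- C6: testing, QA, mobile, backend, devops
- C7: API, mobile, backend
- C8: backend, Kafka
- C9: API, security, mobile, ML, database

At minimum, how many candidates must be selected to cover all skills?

3

C6, C8, C9 together cover {API, security, testing, QA, mobile, ML, database, backend, Kafka, devops} — every skill.
No 2 of the 9 candidates cover everything (all 36 pairs fall short), so 3 is minimum.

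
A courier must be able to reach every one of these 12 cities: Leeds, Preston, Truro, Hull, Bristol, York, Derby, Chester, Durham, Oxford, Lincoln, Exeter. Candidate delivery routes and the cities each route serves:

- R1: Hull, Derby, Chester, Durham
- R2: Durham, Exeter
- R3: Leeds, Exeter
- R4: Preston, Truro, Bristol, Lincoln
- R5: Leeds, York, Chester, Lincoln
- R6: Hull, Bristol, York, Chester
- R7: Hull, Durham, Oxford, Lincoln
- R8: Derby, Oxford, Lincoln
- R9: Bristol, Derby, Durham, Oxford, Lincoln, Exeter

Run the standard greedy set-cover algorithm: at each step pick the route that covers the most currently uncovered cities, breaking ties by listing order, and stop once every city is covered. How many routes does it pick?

Pick 1: R9 covers 6 new cities (Bristol, Derby, Durham, Oxford, Lincoln, Exeter).
Pick 2: R5 covers 3 new cities (Leeds, York, Chester).
Pick 3: R4 covers 2 new cities (Preston, Truro).
Pick 4: R1 covers 1 new cities (Hull).
Greedy uses 4 routes.

4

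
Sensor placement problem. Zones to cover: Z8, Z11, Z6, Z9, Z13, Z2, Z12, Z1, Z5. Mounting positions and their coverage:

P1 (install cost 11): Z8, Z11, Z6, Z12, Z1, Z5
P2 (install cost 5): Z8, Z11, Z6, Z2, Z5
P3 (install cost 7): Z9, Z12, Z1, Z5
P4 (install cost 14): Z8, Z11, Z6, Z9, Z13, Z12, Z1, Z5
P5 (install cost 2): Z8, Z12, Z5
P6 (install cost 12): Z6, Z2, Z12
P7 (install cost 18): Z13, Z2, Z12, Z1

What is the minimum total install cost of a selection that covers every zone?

P2, P4 cover every zone at install cost 5 + 14 = 19.
Any cover uses at least 2 sensor positions; among all covering selections none totals below 19.
Greedy by coverage-per-install cost would pick P5, P2, P3, P4 for 28 — worse than the optimum 19.

19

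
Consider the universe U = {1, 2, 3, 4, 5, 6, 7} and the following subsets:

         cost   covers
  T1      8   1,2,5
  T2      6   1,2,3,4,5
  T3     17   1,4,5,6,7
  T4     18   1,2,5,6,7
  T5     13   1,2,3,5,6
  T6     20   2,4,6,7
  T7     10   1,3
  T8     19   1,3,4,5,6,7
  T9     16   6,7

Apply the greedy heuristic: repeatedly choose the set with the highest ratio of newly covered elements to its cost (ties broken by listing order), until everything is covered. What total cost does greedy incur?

Pick 1: T2 adds 5 new (1, 2, 3, 4, 5) at cost 6 (ratio 5/6).
Pick 2: T9 adds 2 new (6, 7) at cost 16 (ratio 2/16).
Greedy total cost: 6 + 16 = 22.

22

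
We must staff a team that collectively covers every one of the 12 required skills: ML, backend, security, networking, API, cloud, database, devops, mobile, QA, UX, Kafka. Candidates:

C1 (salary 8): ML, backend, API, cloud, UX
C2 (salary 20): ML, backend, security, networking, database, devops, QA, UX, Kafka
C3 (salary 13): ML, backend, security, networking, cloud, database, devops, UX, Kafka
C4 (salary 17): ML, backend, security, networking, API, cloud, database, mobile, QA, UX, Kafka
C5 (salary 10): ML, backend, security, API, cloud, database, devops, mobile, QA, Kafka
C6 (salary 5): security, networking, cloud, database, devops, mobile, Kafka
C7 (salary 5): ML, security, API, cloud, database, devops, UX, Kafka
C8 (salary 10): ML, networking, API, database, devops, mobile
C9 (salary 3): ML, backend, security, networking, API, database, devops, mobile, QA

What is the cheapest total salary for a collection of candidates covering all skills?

C7, C9 cover every skill at salary 5 + 3 = 8.
Any cover uses at least 2 candidates; among all covering selections none totals below 8.

8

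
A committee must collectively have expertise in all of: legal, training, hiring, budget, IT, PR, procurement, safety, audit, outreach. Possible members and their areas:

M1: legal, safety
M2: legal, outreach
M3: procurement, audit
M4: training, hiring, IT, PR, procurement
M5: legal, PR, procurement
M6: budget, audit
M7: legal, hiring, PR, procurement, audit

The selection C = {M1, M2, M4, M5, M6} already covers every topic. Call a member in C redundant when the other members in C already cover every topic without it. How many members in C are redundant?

1

Drop M1: safety uncovered — not redundant.
Drop M2: outreach uncovered — not redundant.
Drop M4: training, hiring, IT uncovered — not redundant.
Drop M5: the rest still cover every topic — redundant.
Drop M6: budget, audit uncovered — not redundant.
1 redundant: M5.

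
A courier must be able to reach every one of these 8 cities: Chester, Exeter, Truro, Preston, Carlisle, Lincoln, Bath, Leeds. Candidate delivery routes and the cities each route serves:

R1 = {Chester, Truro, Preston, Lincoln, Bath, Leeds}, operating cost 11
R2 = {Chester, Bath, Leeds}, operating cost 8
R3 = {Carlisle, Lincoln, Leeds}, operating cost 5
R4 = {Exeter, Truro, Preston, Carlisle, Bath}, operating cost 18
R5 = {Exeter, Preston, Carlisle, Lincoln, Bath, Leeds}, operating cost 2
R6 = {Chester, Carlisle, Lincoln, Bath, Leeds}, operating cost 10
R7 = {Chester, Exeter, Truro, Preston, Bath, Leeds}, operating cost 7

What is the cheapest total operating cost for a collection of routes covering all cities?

R5, R7 cover every city at operating cost 2 + 7 = 9.
Any cover uses at least 2 routes; among all covering selections none totals below 9.

9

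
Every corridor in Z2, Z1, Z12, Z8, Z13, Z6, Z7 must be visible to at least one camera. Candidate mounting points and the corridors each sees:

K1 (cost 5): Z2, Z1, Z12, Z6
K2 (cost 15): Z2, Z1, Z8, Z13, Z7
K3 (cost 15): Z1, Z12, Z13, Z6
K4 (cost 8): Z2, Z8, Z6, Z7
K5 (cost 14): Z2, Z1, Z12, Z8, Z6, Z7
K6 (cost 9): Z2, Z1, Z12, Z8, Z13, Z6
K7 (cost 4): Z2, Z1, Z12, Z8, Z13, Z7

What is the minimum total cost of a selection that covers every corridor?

9

K1, K7 cover every corridor at cost 5 + 4 = 9.
Any cover uses at least 2 camera mounts; among all covering selections none totals below 9.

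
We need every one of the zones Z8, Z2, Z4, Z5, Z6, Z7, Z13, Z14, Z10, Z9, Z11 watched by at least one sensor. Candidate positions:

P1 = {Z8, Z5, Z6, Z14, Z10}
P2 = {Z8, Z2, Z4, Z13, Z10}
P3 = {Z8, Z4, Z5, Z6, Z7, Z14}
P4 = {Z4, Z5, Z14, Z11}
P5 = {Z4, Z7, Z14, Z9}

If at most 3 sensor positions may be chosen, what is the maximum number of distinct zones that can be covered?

Choosing P1, P2, P5 covers {Z8, Z2, Z4, Z5, Z6, Z7, Z13, Z14, Z10, Z9} — 10 zones.
No choice of 3 sensor positions does better; here Z11 is left uncovered.

10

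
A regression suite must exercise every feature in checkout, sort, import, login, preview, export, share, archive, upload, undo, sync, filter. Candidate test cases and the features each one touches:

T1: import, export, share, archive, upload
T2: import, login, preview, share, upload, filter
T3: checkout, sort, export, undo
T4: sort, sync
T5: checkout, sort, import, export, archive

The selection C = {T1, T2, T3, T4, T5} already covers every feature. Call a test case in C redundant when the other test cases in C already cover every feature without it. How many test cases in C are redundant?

Drop T1: the rest still cover every feature — redundant.
Drop T2: login, preview, filter uncovered — not redundant.
Drop T3: undo uncovered — not redundant.
Drop T4: sync uncovered — not redundant.
Drop T5: the rest still cover every feature — redundant.
2 redundant: T1, T5.

2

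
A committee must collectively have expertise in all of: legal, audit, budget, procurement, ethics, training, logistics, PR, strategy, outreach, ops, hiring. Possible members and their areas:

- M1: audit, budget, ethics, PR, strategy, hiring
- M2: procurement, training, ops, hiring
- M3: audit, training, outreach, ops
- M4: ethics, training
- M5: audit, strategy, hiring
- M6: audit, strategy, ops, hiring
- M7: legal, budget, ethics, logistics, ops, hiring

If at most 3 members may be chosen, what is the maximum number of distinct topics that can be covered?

Choosing M1, M2, M7 covers {legal, audit, budget, procurement, ethics, training, logistics, PR, strategy, ops, hiring} — 11 topics.
No choice of 3 members does better; here outreach is left uncovered.

11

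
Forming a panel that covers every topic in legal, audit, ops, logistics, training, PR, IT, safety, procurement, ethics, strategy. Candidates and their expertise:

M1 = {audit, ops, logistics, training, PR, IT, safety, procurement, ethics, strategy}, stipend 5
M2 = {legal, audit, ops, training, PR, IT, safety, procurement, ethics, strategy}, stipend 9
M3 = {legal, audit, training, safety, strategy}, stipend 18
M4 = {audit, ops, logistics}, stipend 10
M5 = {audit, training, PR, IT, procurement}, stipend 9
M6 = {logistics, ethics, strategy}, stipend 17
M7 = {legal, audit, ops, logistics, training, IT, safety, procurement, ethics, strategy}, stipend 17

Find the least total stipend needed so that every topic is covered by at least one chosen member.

M1, M2 cover every topic at stipend 5 + 9 = 14.
Any cover uses at least 2 members; among all covering selections none totals below 14.

14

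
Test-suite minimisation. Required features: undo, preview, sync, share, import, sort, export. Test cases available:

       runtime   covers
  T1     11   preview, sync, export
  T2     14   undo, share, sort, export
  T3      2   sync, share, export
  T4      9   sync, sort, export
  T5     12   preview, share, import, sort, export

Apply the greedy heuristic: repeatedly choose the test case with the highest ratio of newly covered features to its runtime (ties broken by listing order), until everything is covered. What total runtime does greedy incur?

Pick 1: T3 adds 3 new (sync, share, export) at runtime 2 (ratio 3/2).
Pick 2: T5 adds 3 new (preview, import, sort) at runtime 12 (ratio 3/12).
Pick 3: T2 adds 1 new (undo) at runtime 14 (ratio 1/14).
Greedy total runtime: 2 + 12 + 14 = 28.

28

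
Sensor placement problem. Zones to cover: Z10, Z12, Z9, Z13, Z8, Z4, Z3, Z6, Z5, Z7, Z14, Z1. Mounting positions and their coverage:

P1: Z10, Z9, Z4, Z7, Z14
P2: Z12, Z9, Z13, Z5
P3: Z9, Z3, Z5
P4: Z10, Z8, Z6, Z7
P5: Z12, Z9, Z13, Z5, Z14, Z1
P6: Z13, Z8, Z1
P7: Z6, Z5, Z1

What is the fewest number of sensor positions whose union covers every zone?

4

P1, P3, P4, P5 together cover {Z10, Z12, Z9, Z13, Z8, Z4, Z3, Z6, Z5, Z7, Z14, Z1} — every zone.
No 3 of the 7 sensor positions cover everything (all 35 triples fall short), so 4 is minimum.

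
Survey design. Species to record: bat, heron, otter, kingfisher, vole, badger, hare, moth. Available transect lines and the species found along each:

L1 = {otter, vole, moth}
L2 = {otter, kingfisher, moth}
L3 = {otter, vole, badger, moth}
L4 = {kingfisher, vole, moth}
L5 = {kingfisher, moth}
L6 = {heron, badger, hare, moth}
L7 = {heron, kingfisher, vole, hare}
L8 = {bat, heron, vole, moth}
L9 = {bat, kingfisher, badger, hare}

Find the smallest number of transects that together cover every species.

3

L1, L6, L9 together cover {bat, heron, otter, kingfisher, vole, badger, hare, moth} — every species.
No 2 of the 9 transects cover everything (all 36 pairs fall short), so 3 is minimum.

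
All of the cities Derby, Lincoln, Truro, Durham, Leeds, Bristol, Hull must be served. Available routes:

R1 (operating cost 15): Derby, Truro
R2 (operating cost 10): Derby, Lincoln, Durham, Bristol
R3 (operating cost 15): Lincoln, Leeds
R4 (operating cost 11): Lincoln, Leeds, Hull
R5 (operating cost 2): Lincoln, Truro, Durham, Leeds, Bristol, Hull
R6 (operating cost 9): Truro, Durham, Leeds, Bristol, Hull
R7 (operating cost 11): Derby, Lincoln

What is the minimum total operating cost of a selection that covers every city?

12

R2, R5 cover every city at operating cost 10 + 2 = 12.
Any cover uses at least 2 routes; among all covering selections none totals below 12.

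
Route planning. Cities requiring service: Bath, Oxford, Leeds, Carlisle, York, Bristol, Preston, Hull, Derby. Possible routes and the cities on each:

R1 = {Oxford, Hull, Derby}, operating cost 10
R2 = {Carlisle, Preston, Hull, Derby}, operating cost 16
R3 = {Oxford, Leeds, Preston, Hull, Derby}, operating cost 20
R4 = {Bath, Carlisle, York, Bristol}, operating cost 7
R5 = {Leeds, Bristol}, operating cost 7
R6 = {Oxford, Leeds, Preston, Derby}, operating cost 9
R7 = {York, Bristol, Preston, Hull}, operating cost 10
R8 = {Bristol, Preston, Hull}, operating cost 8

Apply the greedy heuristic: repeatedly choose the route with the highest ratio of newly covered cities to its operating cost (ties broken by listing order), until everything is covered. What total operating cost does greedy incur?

Pick 1: R4 adds 4 new (Bath, Carlisle, York, Bristol) at operating cost 7 (ratio 4/7).
Pick 2: R6 adds 4 new (Oxford, Leeds, Preston, Derby) at operating cost 9 (ratio 4/9).
Pick 3: R8 adds 1 new (Hull) at operating cost 8 (ratio 1/8).
Greedy total operating cost: 7 + 9 + 8 = 24.

24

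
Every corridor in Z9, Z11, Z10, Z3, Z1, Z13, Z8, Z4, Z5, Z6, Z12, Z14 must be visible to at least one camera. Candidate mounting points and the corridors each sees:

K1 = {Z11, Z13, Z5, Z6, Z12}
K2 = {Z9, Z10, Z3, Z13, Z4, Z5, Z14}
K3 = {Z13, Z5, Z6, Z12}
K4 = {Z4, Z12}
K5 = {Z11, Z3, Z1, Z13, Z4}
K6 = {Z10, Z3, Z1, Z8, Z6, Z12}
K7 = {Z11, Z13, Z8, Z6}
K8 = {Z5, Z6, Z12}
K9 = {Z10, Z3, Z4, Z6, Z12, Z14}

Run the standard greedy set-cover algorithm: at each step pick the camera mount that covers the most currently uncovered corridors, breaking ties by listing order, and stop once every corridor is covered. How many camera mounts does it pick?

3

Pick 1: K2 covers 7 new corridors (Z9, Z10, Z3, Z13, Z4, Z5, Z14).
Pick 2: K6 covers 4 new corridors (Z1, Z8, Z6, Z12).
Pick 3: K1 covers 1 new corridors (Z11).
Greedy uses 3 camera mounts.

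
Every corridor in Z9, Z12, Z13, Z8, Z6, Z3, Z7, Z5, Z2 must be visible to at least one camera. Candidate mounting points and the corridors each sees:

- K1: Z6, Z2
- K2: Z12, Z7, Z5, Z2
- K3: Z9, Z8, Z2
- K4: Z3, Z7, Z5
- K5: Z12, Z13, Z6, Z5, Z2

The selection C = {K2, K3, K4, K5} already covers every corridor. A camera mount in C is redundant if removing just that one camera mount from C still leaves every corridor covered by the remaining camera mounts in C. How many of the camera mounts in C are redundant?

1

Drop K2: the rest still cover every corridor — redundant.
Drop K3: Z9, Z8 uncovered — not redundant.
Drop K4: Z3 uncovered — not redundant.
Drop K5: Z13, Z6 uncovered — not redundant.
1 redundant: K2.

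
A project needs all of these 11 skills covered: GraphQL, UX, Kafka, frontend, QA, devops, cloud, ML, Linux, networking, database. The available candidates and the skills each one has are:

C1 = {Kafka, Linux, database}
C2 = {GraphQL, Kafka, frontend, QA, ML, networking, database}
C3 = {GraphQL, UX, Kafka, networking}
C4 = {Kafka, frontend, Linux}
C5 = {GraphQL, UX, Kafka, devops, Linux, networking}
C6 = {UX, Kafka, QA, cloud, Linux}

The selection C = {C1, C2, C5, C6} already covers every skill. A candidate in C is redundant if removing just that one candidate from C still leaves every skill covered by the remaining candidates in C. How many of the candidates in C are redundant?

Drop C1: the rest still cover every skill — redundant.
Drop C2: frontend, ML uncovered — not redundant.
Drop C5: devops uncovered — not redundant.
Drop C6: cloud uncovered — not redundant.
1 redundant: C1.

1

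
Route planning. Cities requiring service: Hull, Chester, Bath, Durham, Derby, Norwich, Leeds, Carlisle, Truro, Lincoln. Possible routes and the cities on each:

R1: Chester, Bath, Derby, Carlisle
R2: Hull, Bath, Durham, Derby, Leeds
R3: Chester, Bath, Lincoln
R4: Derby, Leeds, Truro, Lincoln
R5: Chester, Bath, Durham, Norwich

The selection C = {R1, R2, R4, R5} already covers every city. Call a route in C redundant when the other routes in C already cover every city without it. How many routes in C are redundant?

Drop R1: Carlisle uncovered — not redundant.
Drop R2: Hull uncovered — not redundant.
Drop R4: Truro, Lincoln uncovered — not redundant.
Drop R5: Norwich uncovered — not redundant.
None of the routes in C is redundant.

0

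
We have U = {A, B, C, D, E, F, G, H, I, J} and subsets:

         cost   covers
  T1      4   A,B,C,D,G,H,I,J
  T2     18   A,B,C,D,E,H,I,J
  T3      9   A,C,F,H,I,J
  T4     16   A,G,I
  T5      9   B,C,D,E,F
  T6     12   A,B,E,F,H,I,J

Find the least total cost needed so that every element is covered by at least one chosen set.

13

T1, T5 cover every element at cost 4 + 9 = 13.
Any cover uses at least 2 sets; among all covering selections none totals below 13.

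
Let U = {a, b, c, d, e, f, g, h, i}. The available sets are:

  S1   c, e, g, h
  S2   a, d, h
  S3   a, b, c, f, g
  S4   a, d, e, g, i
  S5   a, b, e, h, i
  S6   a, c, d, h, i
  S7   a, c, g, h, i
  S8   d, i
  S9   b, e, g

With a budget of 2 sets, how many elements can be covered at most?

8

Choosing S3, S4 covers {a, b, c, d, e, f, g, i} — 8 elements.
No choice of 2 sets does better; here h is left uncovered.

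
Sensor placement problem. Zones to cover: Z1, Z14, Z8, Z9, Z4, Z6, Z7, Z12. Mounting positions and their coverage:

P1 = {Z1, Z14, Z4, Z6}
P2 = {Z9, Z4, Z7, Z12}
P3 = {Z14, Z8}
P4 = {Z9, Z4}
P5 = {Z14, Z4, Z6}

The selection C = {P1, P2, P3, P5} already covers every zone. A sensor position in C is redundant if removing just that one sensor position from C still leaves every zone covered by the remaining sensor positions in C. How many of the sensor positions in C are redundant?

1

Drop P1: Z1 uncovered — not redundant.
Drop P2: Z9, Z7, Z12 uncovered — not redundant.
Drop P3: Z8 uncovered — not redundant.
Drop P5: the rest still cover every zone — redundant.
1 redundant: P5.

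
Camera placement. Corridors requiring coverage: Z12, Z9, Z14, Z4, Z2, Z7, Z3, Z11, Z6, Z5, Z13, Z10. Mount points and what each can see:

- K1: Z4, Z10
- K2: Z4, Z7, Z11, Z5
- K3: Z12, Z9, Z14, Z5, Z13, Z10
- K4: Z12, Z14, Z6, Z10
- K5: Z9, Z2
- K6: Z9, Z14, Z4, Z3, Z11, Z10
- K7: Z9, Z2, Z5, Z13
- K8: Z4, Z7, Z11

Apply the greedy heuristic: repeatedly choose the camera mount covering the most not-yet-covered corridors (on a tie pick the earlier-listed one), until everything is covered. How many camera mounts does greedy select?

Pick 1: K3 covers 6 new corridors (Z12, Z9, Z14, Z5, Z13, Z10).
Pick 2: K2 covers 3 new corridors (Z4, Z7, Z11).
Pick 3: K4 covers 1 new corridors (Z6).
Pick 4: K5 covers 1 new corridors (Z2).
Pick 5: K6 covers 1 new corridors (Z3).
Greedy uses 5 camera mounts. (The true minimum is 4.)

5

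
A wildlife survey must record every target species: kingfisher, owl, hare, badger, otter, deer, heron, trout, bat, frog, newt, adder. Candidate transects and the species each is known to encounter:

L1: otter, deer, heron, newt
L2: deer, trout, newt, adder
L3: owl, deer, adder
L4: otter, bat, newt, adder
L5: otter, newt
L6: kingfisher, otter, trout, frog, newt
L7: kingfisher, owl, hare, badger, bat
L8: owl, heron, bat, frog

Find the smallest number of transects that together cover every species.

4

L1, L2, L6, L7 together cover {kingfisher, owl, hare, badger, otter, deer, heron, trout, bat, frog, newt, adder} — every species.
No 3 of the 8 transects cover everything (all 56 triples fall short), so 4 is minimum.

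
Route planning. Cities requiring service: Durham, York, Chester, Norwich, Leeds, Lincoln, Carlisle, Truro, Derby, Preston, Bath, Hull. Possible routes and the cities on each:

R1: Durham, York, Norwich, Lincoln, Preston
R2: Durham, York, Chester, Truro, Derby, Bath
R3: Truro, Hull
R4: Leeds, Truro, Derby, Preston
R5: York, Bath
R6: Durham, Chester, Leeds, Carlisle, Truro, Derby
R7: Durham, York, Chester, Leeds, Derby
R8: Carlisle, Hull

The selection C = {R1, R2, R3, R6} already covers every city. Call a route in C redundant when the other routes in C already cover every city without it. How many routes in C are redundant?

Drop R1: Norwich, Lincoln, Preston uncovered — not redundant.
Drop R2: Bath uncovered — not redundant.
Drop R3: Hull uncovered — not redundant.
Drop R6: Leeds, Carlisle uncovered — not redundant.
None of the routes in C is redundant.

0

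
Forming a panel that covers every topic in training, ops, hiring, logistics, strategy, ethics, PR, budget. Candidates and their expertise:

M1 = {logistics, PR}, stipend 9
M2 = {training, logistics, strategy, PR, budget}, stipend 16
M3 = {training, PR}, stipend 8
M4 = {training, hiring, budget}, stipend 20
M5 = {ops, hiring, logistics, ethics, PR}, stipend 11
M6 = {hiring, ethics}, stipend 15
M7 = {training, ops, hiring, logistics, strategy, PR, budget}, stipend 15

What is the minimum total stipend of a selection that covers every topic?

26

M5, M7 cover every topic at stipend 11 + 15 = 26.
Any cover uses at least 2 members; among all covering selections none totals below 26.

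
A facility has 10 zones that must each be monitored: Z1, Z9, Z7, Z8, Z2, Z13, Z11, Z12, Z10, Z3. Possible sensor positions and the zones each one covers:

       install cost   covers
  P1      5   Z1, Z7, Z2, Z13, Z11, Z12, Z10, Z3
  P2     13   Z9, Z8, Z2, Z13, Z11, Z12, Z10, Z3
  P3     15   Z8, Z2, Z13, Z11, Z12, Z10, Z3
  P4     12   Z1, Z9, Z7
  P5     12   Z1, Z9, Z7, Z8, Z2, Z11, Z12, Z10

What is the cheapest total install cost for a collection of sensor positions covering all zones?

17

P1, P5 cover every zone at install cost 5 + 12 = 17.
Any cover uses at least 2 sensor positions; among all covering selections none totals below 17.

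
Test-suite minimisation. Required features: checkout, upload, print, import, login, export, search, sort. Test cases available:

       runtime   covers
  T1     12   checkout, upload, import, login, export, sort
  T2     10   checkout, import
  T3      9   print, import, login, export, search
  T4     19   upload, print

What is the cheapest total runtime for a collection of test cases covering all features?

21

T1, T3 cover every feature at runtime 12 + 9 = 21.
Any cover uses at least 2 test cases; among all covering selections none totals below 21.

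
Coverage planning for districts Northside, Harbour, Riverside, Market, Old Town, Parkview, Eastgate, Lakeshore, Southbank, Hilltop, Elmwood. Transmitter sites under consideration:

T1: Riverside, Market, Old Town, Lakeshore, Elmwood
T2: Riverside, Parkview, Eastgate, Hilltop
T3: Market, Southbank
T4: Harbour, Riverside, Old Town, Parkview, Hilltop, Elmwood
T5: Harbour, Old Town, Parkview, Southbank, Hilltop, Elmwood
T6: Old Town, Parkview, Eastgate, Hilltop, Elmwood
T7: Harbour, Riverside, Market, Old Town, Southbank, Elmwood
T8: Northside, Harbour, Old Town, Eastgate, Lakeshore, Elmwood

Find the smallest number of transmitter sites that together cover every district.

T1, T5, T8 together cover {Northside, Harbour, Riverside, Market, Old Town, Parkview, Eastgate, Lakeshore, Southbank, Hilltop, Elmwood} — every district.
No 2 of the 8 transmitter sites cover everything (all 28 pairs fall short), so 3 is minimum.

3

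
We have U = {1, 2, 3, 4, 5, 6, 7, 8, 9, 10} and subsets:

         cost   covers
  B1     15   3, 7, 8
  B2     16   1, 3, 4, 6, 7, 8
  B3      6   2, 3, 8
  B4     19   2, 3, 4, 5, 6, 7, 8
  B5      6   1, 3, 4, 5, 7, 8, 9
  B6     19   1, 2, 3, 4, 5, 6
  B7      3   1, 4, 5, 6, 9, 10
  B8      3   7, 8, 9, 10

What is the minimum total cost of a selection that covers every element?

12

B3, B7, B8 cover every element at cost 6 + 3 + 3 = 12.
Any cover uses at least 2 sets; among all covering selections none totals below 12.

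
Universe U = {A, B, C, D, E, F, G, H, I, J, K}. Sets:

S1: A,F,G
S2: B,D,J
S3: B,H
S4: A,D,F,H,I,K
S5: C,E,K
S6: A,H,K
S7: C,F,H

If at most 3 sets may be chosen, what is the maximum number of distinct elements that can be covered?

Choosing S2, S4, S5 covers {A, B, C, D, E, F, H, I, J, K} — 10 elements.
No choice of 3 sets does better; here G is left uncovered.

10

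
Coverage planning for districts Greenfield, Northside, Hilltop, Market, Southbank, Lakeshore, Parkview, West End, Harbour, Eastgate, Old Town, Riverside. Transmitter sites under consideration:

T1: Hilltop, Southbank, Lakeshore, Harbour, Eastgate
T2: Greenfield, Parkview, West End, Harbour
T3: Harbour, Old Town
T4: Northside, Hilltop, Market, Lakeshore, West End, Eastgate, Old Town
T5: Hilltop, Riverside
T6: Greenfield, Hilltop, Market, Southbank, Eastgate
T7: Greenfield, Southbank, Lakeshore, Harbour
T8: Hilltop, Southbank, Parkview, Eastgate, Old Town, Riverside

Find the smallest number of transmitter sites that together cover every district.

3

T2, T4, T8 together cover {Greenfield, Northside, Hilltop, Market, Southbank, Lakeshore, Parkview, West End, Harbour, Eastgate, Old Town, Riverside} — every district.
No 2 of the 8 transmitter sites cover everything (all 28 pairs fall short), so 3 is minimum.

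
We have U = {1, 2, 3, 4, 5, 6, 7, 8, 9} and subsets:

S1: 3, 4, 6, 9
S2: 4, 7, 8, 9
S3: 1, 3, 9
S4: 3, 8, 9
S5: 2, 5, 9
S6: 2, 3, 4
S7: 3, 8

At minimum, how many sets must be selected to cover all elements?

S1, S2, S3, S5 together cover {1, 2, 3, 4, 5, 6, 7, 8, 9} — every element.
No 3 of the 7 sets cover everything (all 35 triples fall short), so 4 is minimum.

4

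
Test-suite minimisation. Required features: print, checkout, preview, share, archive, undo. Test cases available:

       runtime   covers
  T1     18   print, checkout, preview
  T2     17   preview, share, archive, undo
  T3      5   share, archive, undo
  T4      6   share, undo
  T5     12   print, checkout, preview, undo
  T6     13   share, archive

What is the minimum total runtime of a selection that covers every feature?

T3, T5 cover every feature at runtime 5 + 12 = 17.
Any cover uses at least 2 test cases; among all covering selections none totals below 17.

17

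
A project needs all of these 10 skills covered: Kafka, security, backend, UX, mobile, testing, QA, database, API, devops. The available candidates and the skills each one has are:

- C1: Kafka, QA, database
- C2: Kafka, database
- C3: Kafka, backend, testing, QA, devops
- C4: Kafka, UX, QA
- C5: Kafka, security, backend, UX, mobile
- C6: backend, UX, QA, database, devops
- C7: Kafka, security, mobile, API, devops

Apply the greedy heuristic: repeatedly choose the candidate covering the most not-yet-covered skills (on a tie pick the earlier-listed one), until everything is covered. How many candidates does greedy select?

4

Pick 1: C3 covers 5 new skills (Kafka, backend, testing, QA, devops).
Pick 2: C5 covers 3 new skills (security, UX, mobile).
Pick 3: C1 covers 1 new skills (database).
Pick 4: C7 covers 1 new skills (API).
Greedy uses 4 candidates. (The true minimum is 3.)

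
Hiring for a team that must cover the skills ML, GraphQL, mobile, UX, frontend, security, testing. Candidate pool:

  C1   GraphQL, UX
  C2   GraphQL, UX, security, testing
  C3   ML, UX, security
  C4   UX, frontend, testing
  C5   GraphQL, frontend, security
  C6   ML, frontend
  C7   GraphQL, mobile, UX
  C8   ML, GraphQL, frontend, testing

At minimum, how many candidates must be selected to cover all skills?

C2, C6, C7 together cover {ML, GraphQL, mobile, UX, frontend, security, testing} — every skill.
No 2 of the 8 candidates cover everything (all 28 pairs fall short), so 3 is minimum.

3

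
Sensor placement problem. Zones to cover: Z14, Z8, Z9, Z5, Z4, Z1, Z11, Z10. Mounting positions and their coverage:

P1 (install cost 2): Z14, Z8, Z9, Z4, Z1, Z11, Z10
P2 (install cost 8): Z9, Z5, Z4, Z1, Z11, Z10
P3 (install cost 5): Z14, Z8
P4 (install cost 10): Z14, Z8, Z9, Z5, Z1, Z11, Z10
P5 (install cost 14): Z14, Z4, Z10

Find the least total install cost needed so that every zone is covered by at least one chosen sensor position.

10

P1, P2 cover every zone at install cost 2 + 8 = 10.
Any cover uses at least 2 sensor positions; among all covering selections none totals below 10.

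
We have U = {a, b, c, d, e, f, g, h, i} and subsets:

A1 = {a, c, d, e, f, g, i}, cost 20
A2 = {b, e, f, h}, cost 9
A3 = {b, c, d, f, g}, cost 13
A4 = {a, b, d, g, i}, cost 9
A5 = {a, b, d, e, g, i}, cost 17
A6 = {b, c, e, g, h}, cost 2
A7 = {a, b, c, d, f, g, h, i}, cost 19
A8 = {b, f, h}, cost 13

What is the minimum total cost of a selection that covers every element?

A2, A4, A6 cover every element at cost 9 + 9 + 2 = 20.
Any cover uses at least 2 sets; among all covering selections none totals below 20.

20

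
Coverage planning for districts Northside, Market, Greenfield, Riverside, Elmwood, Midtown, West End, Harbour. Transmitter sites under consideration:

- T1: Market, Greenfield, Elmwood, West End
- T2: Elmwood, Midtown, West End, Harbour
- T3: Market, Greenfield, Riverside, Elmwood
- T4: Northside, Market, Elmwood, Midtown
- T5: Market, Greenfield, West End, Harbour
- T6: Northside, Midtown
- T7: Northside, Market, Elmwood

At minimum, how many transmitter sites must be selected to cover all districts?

3

T2, T3, T4 together cover {Northside, Market, Greenfield, Riverside, Elmwood, Midtown, West End, Harbour} — every district.
No 2 of the 7 transmitter sites cover everything (all 21 pairs fall short), so 3 is minimum.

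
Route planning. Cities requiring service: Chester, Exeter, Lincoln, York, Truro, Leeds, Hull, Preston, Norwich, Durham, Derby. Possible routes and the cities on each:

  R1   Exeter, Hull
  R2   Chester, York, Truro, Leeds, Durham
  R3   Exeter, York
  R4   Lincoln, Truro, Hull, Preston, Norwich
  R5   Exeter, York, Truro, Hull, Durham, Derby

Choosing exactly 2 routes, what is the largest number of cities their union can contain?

9

Choosing R2, R4 covers {Chester, Lincoln, York, Truro, Leeds, Hull, Preston, Norwich, Durham} — 9 cities.
No choice of 2 routes does better; here Exeter, Derby are left uncovered.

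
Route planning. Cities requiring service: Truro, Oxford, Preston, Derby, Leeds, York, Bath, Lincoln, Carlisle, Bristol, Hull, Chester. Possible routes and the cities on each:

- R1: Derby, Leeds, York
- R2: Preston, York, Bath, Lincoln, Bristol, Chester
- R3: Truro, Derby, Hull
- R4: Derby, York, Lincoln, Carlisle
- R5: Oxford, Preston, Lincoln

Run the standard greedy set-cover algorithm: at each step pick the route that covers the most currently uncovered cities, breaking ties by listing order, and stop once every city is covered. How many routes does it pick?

Pick 1: R2 covers 6 new cities (Preston, York, Bath, Lincoln, Bristol, Chester).
Pick 2: R3 covers 3 new cities (Truro, Derby, Hull).
Pick 3: R1 covers 1 new cities (Leeds).
Pick 4: R4 covers 1 new cities (Carlisle).
Pick 5: R5 covers 1 new cities (Oxford).
Greedy uses 5 routes.

5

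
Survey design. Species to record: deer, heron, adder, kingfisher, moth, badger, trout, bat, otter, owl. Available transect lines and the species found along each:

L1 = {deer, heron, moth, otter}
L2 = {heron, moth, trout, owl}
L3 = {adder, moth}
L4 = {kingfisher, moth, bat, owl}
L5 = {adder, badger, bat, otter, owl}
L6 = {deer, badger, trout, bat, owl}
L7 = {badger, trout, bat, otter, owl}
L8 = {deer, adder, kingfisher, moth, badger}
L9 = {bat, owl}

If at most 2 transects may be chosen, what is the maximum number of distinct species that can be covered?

Choosing L7, L8 covers {deer, adder, kingfisher, moth, badger, trout, bat, otter, owl} — 9 species.
No choice of 2 transects does better; here heron is left uncovered.

9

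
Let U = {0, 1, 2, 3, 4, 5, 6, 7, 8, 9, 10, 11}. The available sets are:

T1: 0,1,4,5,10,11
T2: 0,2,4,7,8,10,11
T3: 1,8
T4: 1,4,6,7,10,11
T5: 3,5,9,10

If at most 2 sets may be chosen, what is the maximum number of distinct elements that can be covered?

Choosing T2, T5 covers {0, 2, 3, 4, 5, 7, 8, 9, 10, 11} — 10 elements.
No choice of 2 sets does better; here 1, 6 are left uncovered.

10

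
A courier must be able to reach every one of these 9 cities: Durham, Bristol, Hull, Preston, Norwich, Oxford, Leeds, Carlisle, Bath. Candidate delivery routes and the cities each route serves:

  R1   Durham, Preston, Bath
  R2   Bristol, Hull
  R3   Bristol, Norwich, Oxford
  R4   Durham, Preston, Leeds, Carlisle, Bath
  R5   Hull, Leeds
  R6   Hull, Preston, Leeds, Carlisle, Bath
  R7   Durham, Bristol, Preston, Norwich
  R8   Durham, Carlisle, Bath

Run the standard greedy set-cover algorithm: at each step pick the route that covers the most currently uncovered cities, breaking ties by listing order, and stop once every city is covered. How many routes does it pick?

3

Pick 1: R4 covers 5 new cities (Durham, Preston, Leeds, Carlisle, Bath).
Pick 2: R3 covers 3 new cities (Bristol, Norwich, Oxford).
Pick 3: R2 covers 1 new cities (Hull).
Greedy uses 3 routes.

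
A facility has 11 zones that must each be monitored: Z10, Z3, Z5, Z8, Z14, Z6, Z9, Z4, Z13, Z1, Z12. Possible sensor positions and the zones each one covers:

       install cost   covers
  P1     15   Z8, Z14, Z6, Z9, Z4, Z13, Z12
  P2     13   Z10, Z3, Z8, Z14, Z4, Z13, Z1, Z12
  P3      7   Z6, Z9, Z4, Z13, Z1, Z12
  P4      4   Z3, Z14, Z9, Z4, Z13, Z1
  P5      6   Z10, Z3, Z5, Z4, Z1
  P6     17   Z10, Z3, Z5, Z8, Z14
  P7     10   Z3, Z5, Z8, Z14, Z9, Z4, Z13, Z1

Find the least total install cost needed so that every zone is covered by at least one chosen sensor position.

21

P1, P5 cover every zone at install cost 15 + 6 = 21.
Any cover uses at least 2 sensor positions; among all covering selections none totals below 21.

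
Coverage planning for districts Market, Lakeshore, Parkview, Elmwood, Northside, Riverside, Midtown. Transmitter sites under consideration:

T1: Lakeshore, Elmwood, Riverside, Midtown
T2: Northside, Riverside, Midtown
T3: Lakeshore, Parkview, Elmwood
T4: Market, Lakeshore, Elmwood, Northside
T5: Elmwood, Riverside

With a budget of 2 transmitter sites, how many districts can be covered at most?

6

Choosing T1, T4 covers {Market, Lakeshore, Elmwood, Northside, Riverside, Midtown} — 6 districts.
No choice of 2 transmitter sites does better; here Parkview is left uncovered.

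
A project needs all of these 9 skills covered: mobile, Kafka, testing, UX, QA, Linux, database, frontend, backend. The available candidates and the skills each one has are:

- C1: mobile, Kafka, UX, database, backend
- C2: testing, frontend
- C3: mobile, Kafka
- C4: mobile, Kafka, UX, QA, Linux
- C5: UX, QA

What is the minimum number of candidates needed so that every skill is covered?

C1, C2, C4 together cover {mobile, Kafka, testing, UX, QA, Linux, database, frontend, backend} — every skill.
No 2 of the 5 candidates cover everything (all 10 pairs fall short), so 3 is minimum.

3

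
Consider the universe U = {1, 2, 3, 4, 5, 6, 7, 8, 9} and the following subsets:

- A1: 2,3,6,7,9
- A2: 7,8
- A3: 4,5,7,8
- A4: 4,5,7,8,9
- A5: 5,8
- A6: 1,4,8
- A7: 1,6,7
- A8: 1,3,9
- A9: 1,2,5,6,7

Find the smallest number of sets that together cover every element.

A1, A3, A6 together cover {1, 2, 3, 4, 5, 6, 7, 8, 9} — every element.
No 2 of the 9 sets cover everything (all 36 pairs fall short), so 3 is minimum.

3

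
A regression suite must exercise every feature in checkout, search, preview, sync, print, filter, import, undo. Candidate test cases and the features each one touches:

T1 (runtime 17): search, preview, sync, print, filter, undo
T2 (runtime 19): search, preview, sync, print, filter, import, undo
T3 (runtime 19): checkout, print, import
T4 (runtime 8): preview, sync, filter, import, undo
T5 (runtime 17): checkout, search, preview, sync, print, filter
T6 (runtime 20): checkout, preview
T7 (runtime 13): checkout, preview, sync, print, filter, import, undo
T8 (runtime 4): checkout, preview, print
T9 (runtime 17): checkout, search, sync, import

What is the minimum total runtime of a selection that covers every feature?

T2, T8 cover every feature at runtime 19 + 4 = 23.
Any cover uses at least 2 test cases; among all covering selections none totals below 23.
Greedy by coverage-per-runtime would pick T8, T4, T1 for 29 — worse than the optimum 23.

23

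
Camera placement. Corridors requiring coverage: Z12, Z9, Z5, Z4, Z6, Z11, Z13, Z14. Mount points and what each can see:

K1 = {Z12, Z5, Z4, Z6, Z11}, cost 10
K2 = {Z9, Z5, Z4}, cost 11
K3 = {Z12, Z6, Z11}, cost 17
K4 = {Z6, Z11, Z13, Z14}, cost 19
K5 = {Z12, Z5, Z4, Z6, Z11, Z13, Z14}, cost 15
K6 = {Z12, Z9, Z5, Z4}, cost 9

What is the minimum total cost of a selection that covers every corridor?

K5, K6 cover every corridor at cost 15 + 9 = 24.
Any cover uses at least 2 camera mounts; among all covering selections none totals below 24.
Greedy by coverage-per-cost would pick K1, K5, K6 for 34 — worse than the optimum 24.

24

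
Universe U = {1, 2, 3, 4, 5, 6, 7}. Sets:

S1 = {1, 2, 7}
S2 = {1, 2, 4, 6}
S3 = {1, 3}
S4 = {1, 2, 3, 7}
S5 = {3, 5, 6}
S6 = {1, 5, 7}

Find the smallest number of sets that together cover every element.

S1, S2, S5 together cover {1, 2, 3, 4, 5, 6, 7} — every element.
No 2 of the 6 sets cover everything (all 15 pairs fall short), so 3 is minimum.

3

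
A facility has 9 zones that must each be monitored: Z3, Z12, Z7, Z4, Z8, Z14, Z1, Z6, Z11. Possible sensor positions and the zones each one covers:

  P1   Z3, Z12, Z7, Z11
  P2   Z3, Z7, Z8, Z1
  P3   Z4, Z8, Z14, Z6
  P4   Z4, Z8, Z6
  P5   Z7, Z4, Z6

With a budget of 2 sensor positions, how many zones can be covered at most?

8

Choosing P1, P3 covers {Z3, Z12, Z7, Z4, Z8, Z14, Z6, Z11} — 8 zones.
No choice of 2 sensor positions does better; here Z1 is left uncovered.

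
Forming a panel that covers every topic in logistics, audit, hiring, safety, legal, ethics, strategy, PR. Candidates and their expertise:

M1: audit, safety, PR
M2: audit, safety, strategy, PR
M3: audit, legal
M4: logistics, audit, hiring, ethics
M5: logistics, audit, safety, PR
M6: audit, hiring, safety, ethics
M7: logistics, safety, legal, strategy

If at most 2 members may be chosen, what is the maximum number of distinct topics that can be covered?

Choosing M2, M4 covers {logistics, audit, hiring, safety, ethics, strategy, PR} — 7 topics.
No choice of 2 members does better; here legal is left uncovered.

7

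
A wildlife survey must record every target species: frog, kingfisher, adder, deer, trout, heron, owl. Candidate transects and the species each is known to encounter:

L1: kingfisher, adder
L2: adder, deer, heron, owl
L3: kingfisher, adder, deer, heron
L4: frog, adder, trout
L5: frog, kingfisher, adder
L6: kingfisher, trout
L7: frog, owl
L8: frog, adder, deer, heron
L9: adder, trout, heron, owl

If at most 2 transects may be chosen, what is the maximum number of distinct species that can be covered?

6

Choosing L2, L4 covers {frog, adder, deer, trout, heron, owl} — 6 species.
No choice of 2 transects does better; here kingfisher is left uncovered.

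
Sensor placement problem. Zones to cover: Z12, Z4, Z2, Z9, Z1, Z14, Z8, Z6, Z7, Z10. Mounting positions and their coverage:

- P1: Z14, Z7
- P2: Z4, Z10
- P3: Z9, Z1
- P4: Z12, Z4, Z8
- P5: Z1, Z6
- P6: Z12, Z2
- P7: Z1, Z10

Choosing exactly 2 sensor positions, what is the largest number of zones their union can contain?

5

Choosing P1, P4 covers {Z12, Z4, Z14, Z8, Z7} — 5 zones.
No choice of 2 sensor positions does better; here Z2, Z9, Z1, Z6, Z10 are left uncovered.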